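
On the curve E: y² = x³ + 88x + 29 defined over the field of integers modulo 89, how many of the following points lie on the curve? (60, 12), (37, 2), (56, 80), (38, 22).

(60, 12): 12² ≡ 55, rhs ≡ 55 → on.
(37, 2): 2² ≡ 4, rhs ≡ 4 → on.
(56, 80): 80² ≡ 81, rhs ≡ 81 → on.
(38, 22): 22² ≡ 39, rhs ≡ 39 → on.

4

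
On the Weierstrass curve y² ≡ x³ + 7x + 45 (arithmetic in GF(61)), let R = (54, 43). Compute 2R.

(5, 49)

tangent at (54, 43): λ = (3·54² + 7)/(2·43) ≡ 32/25. 25⁻¹ ≡ 22 (mod 61), so λ ≡ 32·22 ≡ 33.
  x = λ² - 54 - 54 = 1089 - 108 ≡ 5; y = λ·(54 - 5) - 43 ≡ 49. → (5, 49)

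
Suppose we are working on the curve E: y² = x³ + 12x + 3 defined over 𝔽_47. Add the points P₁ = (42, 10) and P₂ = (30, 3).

(7, 30)

(42, 10) + (30, 3). λ = (3 - 10)/(30 - 42) ≡ 40/35 mod 47. 35⁻¹ ≡ 43 (mod 47), so λ ≡ 28.
  x = λ² - 42 - 30 = 784 - 72 ≡ 7; y = λ·(42 - 7) - 10 ≡ 30. → (7, 30)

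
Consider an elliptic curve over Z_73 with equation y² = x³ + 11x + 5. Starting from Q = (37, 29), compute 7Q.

Repeated addition: build up to 7Q.
2Q: tangent at (37, 29): λ = (3·37² + 11)/(2·29) ≡ 30/58. 58⁻¹ ≡ 34 (mod 73), so λ ≡ 30·34 ≡ 71.
  x = λ² - 37 - 37 = 5041 - 74 ≡ 3; y = λ·(37 - 3) - 29 ≡ 49. → (3, 49)
3Q: (3, 49) + (37, 29). λ = (29 - 49)/(37 - 3) ≡ 53/34 mod 73. 34⁻¹ ≡ 58 (mod 73), so λ ≡ 8.
  x = λ² - 3 - 37 = 64 - 40 ≡ 24; y = λ·(3 - 24) - 49 ≡ 2. → (24, 2)
4Q: (24, 2) + (37, 29). λ = (29 - 2)/(37 - 24) ≡ 27/13 mod 73. 13⁻¹ ≡ 45 (mod 73) since 13·45 = 585 ≡ 1, so λ ≡ 47.
  x = λ² - 24 - 37 = 2209 - 61 ≡ 31; y = λ·(24 - 31) - 2 ≡ 34. → (31, 34)
5Q: (31, 34) + (37, 29). λ = (29 - 34)/(37 - 31) ≡ 68/6 mod 73. 6⁻¹ ≡ 61 (mod 73) since 6·61 = 366 ≡ 1, so λ ≡ 60.
  x = λ² - 31 - 37 = 3600 - 68 ≡ 28; y = λ·(31 - 28) - 34 ≡ 0. → (28, 0)
6Q: (28, 0) + (37, 29). λ = (29 - 0)/(37 - 28) ≡ 29/9 mod 73. 9⁻¹ ≡ 65 (mod 73), so λ ≡ 60.
  x = λ² - 28 - 37 = 3600 - 65 ≡ 31; y = λ·(28 - 31) - 0 ≡ 39. → (31, 39)
7Q: (31, 39) + (37, 29). λ = (29 - 39)/(37 - 31) ≡ 63/6 mod 73. 6⁻¹ ≡ 61 (mod 73), so λ ≡ 47.
  x = λ² - 31 - 37 = 2209 - 68 ≡ 24; y = λ·(31 - 24) - 39 ≡ 71. → (24, 71)

(24, 71)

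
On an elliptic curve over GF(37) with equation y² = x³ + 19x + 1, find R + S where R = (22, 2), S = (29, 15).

(34, 18)

(22, 2) + (29, 15). λ = (15 - 2)/(29 - 22) ≡ 13/7 mod 37. 7⁻¹ ≡ 16 (mod 37), so λ ≡ 23.
  x = λ² - 22 - 29 = 529 - 51 ≡ 34; y = λ·(22 - 34) - 2 ≡ 18. → (34, 18)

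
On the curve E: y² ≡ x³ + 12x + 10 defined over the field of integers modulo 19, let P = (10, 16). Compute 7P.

(17, 4)

Repeated addition: build up to 7P.
2P: tangent at (10, 16): λ = (3·10² + 12)/(2·16) ≡ 8/13. 13⁻¹ ≡ 3 (mod 19) since 13·3 = 39 ≡ 1, so λ ≡ 8·3 ≡ 5.
  x = λ² - 10 - 10 = 25 - 20 ≡ 5; y = λ·(10 - 5) - 16 ≡ 9. → (5, 9)
3P: (5, 9) + (10, 16). λ = (16 - 9)/(10 - 5) ≡ 7/5 mod 19. 5⁻¹ ≡ 4 (mod 19), so λ ≡ 9.
  x = λ² - 5 - 10 = 81 - 15 ≡ 9; y = λ·(5 - 9) - 9 ≡ 12. → (9, 12)
4P: (9, 12) + (10, 16). λ = (16 - 12)/(10 - 9) ≡ 4/1 mod 19. 1⁻¹ ≡ 1 (mod 19), so λ ≡ 4.
  x = λ² - 9 - 10 = 16 - 19 ≡ 16; y = λ·(9 - 16) - 12 ≡ 17. → (16, 17)
5P: (16, 17) + (10, 16). λ = (16 - 17)/(10 - 16) ≡ 18/13 mod 19. 13⁻¹ ≡ 3 (mod 19) since 13·3 = 39 ≡ 1, so λ ≡ 16.
  x = λ² - 16 - 10 = 256 - 26 ≡ 2; y = λ·(16 - 2) - 17 ≡ 17. → (2, 17)
6P: (2, 17) + (10, 16). λ = (16 - 17)/(10 - 2) ≡ 18/8 mod 19. 8⁻¹ ≡ 12 (mod 19) since 8·12 = 96 ≡ 1, so λ ≡ 7.
  x = λ² - 2 - 10 = 49 - 12 ≡ 18; y = λ·(2 - 18) - 17 ≡ 4. → (18, 4)
7P: (18, 4) + (10, 16). λ = (16 - 4)/(10 - 18) ≡ 12/11 mod 19. 11⁻¹ ≡ 7 (mod 19), so λ ≡ 8.
  x = λ² - 18 - 10 = 64 - 28 ≡ 17; y = λ·(18 - 17) - 4 ≡ 4. → (17, 4)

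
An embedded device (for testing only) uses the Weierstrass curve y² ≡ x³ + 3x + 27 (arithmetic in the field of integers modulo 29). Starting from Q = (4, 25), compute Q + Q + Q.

Repeated addition: build up to 3Q.
2Q: tangent at (4, 25): λ = (3·4² + 3)/(2·25) ≡ 22/21. 21⁻¹ ≡ 18 (mod 29), so λ ≡ 22·18 ≡ 19.
  x = λ² - 4 - 4 = 361 - 8 ≡ 5; y = λ·(4 - 5) - 25 ≡ 14. → (5, 14)
3Q: (5, 14) + (4, 25). λ = (25 - 14)/(4 - 5) ≡ 11/28 mod 29. 28⁻¹ ≡ 28 (mod 29) since 28·28 = 784 ≡ 1, so λ ≡ 18.
  x = λ² - 5 - 4 = 324 - 9 ≡ 25; y = λ·(5 - 25) - 14 ≡ 3. → (25, 3)

(25, 3)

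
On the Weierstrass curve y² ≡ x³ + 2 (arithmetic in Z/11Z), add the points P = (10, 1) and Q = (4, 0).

(10, 1) + (4, 0). λ = (0 - 1)/(4 - 10) ≡ 10/5 mod 11. 5⁻¹ ≡ 9 (mod 11), so λ ≡ 2.
  x = λ² - 10 - 4 = 4 - 14 ≡ 1; y = λ·(10 - 1) - 1 ≡ 6. → (1, 6)

(1, 6)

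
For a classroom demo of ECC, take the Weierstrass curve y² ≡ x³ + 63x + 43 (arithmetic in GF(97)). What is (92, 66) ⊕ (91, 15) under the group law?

(92, 66) + (91, 15). λ = (15 - 66)/(91 - 92) ≡ 46/96 mod 97. 96⁻¹ ≡ 96 (mod 97), so λ ≡ 51.
  x = λ² - 92 - 91 = 2601 - 183 ≡ 90; y = λ·(92 - 90) - 66 ≡ 36. → (90, 36)

(90, 36)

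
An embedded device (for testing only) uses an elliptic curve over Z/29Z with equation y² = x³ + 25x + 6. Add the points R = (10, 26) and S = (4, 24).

(28, 26)

(10, 26) + (4, 24). λ = (24 - 26)/(4 - 10) ≡ 27/23 mod 29. 23⁻¹ ≡ 24 (mod 29) since 23·24 = 552 ≡ 1, so λ ≡ 10.
  x = λ² - 10 - 4 = 100 - 14 ≡ 28; y = λ·(10 - 28) - 26 ≡ 26. → (28, 26)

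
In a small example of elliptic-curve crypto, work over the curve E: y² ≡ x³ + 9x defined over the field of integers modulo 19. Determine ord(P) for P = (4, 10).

5

2P: tangent at (4, 10): λ = (3·4² + 9)/(2·10) ≡ 0/1. 1⁻¹ ≡ 1 (mod 19), so λ ≡ 0·1 ≡ 0.
  x = λ² - 4 - 4 = 0 - 8 ≡ 11; y = λ·(4 - 11) - 10 ≡ 9. → (11, 9)
3P: (11, 9) + (4, 10). λ = (10 - 9)/(4 - 11) ≡ 1/12 mod 19. 12⁻¹ ≡ 8 (mod 19), so λ ≡ 8.
  x = λ² - 11 - 4 = 64 - 15 ≡ 11; y = λ·(11 - 11) - 9 ≡ 10. → (11, 10)
4P: (11, 10) + (4, 10). λ = (10 - 10)/(4 - 11) ≡ 0/12 mod 19. 12⁻¹ ≡ 8 (mod 19), so λ ≡ 0.
  x = λ² - 11 - 4 = 0 - 15 ≡ 4; y = λ·(11 - 4) - 10 ≡ 9. → (4, 9)
5P: (4, 9) + (4, 10): same x and y₁ ≡ -y₂, so the sum is O.
5P = O, so the order is 5.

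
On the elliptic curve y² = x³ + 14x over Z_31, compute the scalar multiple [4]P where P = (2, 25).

(18, 15)

Repeated addition: build up to 4P.
2P: tangent at (2, 25): λ = (3·2² + 14)/(2·25) ≡ 26/19. 19⁻¹ ≡ 18 (mod 31), so λ ≡ 26·18 ≡ 3.
  x = λ² - 2 - 2 = 9 - 4 ≡ 5; y = λ·(2 - 5) - 25 ≡ 28. → (5, 28)
3P: (5, 28) + (2, 25). λ = (25 - 28)/(2 - 5) ≡ 28/28 mod 31. 28⁻¹ ≡ 10 (mod 31), so λ ≡ 1.
  x = λ² - 5 - 2 = 1 - 7 ≡ 25; y = λ·(5 - 25) - 28 ≡ 14. → (25, 14)
4P: (25, 14) + (2, 25). λ = (25 - 14)/(2 - 25) ≡ 11/8 mod 31. 8⁻¹ ≡ 4 (mod 31), so λ ≡ 13.
  x = λ² - 25 - 2 = 169 - 27 ≡ 18; y = λ·(25 - 18) - 14 ≡ 15. → (18, 15)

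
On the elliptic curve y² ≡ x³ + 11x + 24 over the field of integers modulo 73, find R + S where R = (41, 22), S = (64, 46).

(0, 43)

(41, 22) + (64, 46). λ = (46 - 22)/(64 - 41) ≡ 24/23 mod 73. 23⁻¹ ≡ 54 (mod 73) since 23·54 = 1242 ≡ 1, so λ ≡ 55.
  x = λ² - 41 - 64 = 3025 - 105 ≡ 0; y = λ·(41 - 0) - 22 ≡ 43. → (0, 43)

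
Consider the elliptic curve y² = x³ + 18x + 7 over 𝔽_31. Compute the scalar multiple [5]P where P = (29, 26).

Repeated addition: build up to 5P.
2P: tangent at (29, 26): λ = (3·29² + 18)/(2·26) ≡ 30/21. 21⁻¹ ≡ 3 (mod 31), so λ ≡ 30·3 ≡ 28.
  x = λ² - 29 - 29 = 784 - 58 ≡ 13; y = λ·(29 - 13) - 26 ≡ 19. → (13, 19)
3P: (13, 19) + (29, 26). λ = (26 - 19)/(29 - 13) ≡ 7/16 mod 31. 16⁻¹ ≡ 2 (mod 31), so λ ≡ 14.
  x = λ² - 13 - 29 = 196 - 42 ≡ 30; y = λ·(13 - 30) - 19 ≡ 22. → (30, 22)
4P: (30, 22) + (29, 26). λ = (26 - 22)/(29 - 30) ≡ 4/30 mod 31. 30⁻¹ ≡ 30 (mod 31), so λ ≡ 27.
  x = λ² - 30 - 29 = 729 - 59 ≡ 19; y = λ·(30 - 19) - 22 ≡ 27. → (19, 27)
5P: (19, 27) + (29, 26). λ = (26 - 27)/(29 - 19) ≡ 30/10 mod 31. 10⁻¹ ≡ 28 (mod 31) since 10·28 = 280 ≡ 1, so λ ≡ 3.
  x = λ² - 19 - 29 = 9 - 48 ≡ 23; y = λ·(19 - 23) - 27 ≡ 23. → (23, 23)

(23, 23)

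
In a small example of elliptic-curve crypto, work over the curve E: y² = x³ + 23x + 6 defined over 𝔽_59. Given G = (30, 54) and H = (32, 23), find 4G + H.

(22, 3)

First 4G:
Double-and-add on 4 = (100)₂. Start with G = (30, 54) for the leading 1-bit.
double: tangent at (30, 54): λ = (3·30² + 23)/(2·54) ≡ 9/49. 49⁻¹ ≡ 53 (mod 59), so λ ≡ 9·53 ≡ 5.
  x = λ² - 30 - 30 = 25 - 60 ≡ 24; y = λ·(30 - 24) - 54 ≡ 35. → (24, 35)
double: tangent at (24, 35): λ = (3·24² + 23)/(2·35) ≡ 40/11. 11⁻¹ ≡ 43 (mod 59), so λ ≡ 40·43 ≡ 9.
  x = λ² - 24 - 24 = 81 - 48 ≡ 33; y = λ·(24 - 33) - 35 ≡ 2. → (33, 2)
4G = (33, 2).
Finally 4G + H:
(33, 2) + (32, 23). λ = (23 - 2)/(32 - 33) ≡ 21/58 mod 59. 58⁻¹ ≡ 58 (mod 59), so λ ≡ 38.
  x = λ² - 33 - 32 = 1444 - 65 ≡ 22; y = λ·(33 - 22) - 2 ≡ 3. → (22, 3)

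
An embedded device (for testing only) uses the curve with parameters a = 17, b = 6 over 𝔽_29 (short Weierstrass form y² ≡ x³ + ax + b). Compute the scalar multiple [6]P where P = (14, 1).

Double-and-add on 6 = (110)₂. Start with P = (14, 1) for the leading 1-bit.
double: tangent at (14, 1): λ = (3·14² + 17)/(2·1) ≡ 25/2. 2⁻¹ ≡ 15 (mod 29), so λ ≡ 25·15 ≡ 27.
  x = λ² - 14 - 14 = 729 - 28 ≡ 5; y = λ·(14 - 5) - 1 ≡ 10. → (5, 10)
add P: (5, 10) + (14, 1). λ = (1 - 10)/(14 - 5) ≡ 20/9 mod 29. 9⁻¹ ≡ 13 (mod 29), so λ ≡ 28.
  x = λ² - 5 - 14 = 784 - 19 ≡ 11; y = λ·(5 - 11) - 10 ≡ 25. → (11, 25)
double: tangent at (11, 25): λ = (3·11² + 17)/(2·25) ≡ 3/21. 21⁻¹ ≡ 18 (mod 29) since 21·18 = 378 ≡ 1, so λ ≡ 3·18 ≡ 25.
  x = λ² - 11 - 11 = 625 - 22 ≡ 23; y = λ·(11 - 23) - 25 ≡ 23. → (23, 23)

(23, 23)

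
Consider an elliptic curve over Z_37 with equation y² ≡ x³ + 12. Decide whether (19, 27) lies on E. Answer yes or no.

yes

y² = 27² ≡ 26; x³ + 0x + 12 = 6871 ≡ 26 (mod 37). 26 = 26.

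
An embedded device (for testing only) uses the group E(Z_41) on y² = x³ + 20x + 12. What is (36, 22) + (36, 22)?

(6, 26)

tangent at (36, 22): λ = (3·36² + 20)/(2·22) ≡ 13/3. 3⁻¹ ≡ 14 (mod 41), so λ ≡ 13·14 ≡ 18.
  x = λ² - 36 - 36 = 324 - 72 ≡ 6; y = λ·(36 - 6) - 22 ≡ 26. → (6, 26)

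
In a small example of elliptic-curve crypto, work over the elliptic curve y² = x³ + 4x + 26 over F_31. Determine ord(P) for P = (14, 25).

2P: tangent at (14, 25): λ = (3·14² + 4)/(2·25) ≡ 3/19. 19⁻¹ ≡ 18 (mod 31) since 19·18 = 342 ≡ 1, so λ ≡ 3·18 ≡ 23.
  x = λ² - 14 - 14 = 529 - 28 ≡ 5; y = λ·(14 - 5) - 25 ≡ 27. → (5, 27)
3P: (5, 27) + (14, 25). λ = (25 - 27)/(14 - 5) ≡ 29/9 mod 31. 9⁻¹ ≡ 7 (mod 31), so λ ≡ 17.
  x = λ² - 5 - 14 = 289 - 19 ≡ 22; y = λ·(5 - 22) - 27 ≡ 25. → (22, 25)
4P: (22, 25) + (14, 25). λ = (25 - 25)/(14 - 22) ≡ 0/23 mod 31. 23⁻¹ ≡ 27 (mod 31) since 23·27 = 621 ≡ 1, so λ ≡ 0.
  x = λ² - 22 - 14 = 0 - 36 ≡ 26; y = λ·(22 - 26) - 25 ≡ 6. → (26, 6)
5P: (26, 6) + (14, 25). λ = (25 - 6)/(14 - 26) ≡ 19/19 mod 31. 19⁻¹ ≡ 18 (mod 31), so λ ≡ 1.
  x = λ² - 26 - 14 = 1 - 40 ≡ 23; y = λ·(26 - 23) - 6 ≡ 28. → (23, 28)
6P: (23, 28) + (14, 25). λ = (25 - 28)/(14 - 23) ≡ 28/22 mod 31. 22⁻¹ ≡ 24 (mod 31) since 22·24 = 528 ≡ 1, so λ ≡ 21.
  x = λ² - 23 - 14 = 441 - 37 ≡ 1; y = λ·(23 - 1) - 28 ≡ 0. → (1, 0)
7P: (1, 0) + (14, 25). λ = (25 - 0)/(14 - 1) ≡ 25/13 mod 31. 13⁻¹ ≡ 12 (mod 31) since 13·12 = 156 ≡ 1, so λ ≡ 21.
  x = λ² - 1 - 14 = 441 - 15 ≡ 23; y = λ·(1 - 23) - 0 ≡ 3. → (23, 3)
8P: (23, 3) + (14, 25). λ = (25 - 3)/(14 - 23) ≡ 22/22 mod 31. 22⁻¹ ≡ 24 (mod 31), so λ ≡ 1.
  x = λ² - 23 - 14 = 1 - 37 ≡ 26; y = λ·(23 - 26) - 3 ≡ 25. → (26, 25)
9P: (26, 25) + (14, 25). λ = (25 - 25)/(14 - 26) ≡ 0/19 mod 31. 19⁻¹ ≡ 18 (mod 31), so λ ≡ 0.
  x = λ² - 26 - 14 = 0 - 40 ≡ 22; y = λ·(26 - 22) - 25 ≡ 6. → (22, 6)
10P: (22, 6) + (14, 25). λ = (25 - 6)/(14 - 22) ≡ 19/23 mod 31. 23⁻¹ ≡ 27 (mod 31), so λ ≡ 17.
  x = λ² - 22 - 14 = 289 - 36 ≡ 5; y = λ·(22 - 5) - 6 ≡ 4. → (5, 4)
11P: (5, 4) + (14, 25). λ = (25 - 4)/(14 - 5) ≡ 21/9 mod 31. 9⁻¹ ≡ 7 (mod 31), so λ ≡ 23.
  x = λ² - 5 - 14 = 529 - 19 ≡ 14; y = λ·(5 - 14) - 4 ≡ 6. → (14, 6)
12P: (14, 6) + (14, 25): same x and y₁ ≡ -y₂, so the sum is O.
12P = O, so the order is 12.

12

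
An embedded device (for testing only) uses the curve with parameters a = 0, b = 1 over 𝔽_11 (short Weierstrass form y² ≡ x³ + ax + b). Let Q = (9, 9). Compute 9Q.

(5, 4)

Double-and-add on 9 = (1001)₂. Start with Q = (9, 9) for the leading 1-bit.
double: tangent at (9, 9): λ = (3·9² + 0)/(2·9) ≡ 1/7. 7⁻¹ ≡ 8 (mod 11), so λ ≡ 1·8 ≡ 8.
  x = λ² - 9 - 9 = 64 - 18 ≡ 2; y = λ·(9 - 2) - 9 ≡ 3. → (2, 3)
double: tangent at (2, 3): λ = (3·2² + 0)/(2·3) ≡ 1/6. 6⁻¹ ≡ 2 (mod 11), so λ ≡ 1·2 ≡ 2.
  x = λ² - 2 - 2 = 4 - 4 ≡ 0; y = λ·(2 - 0) - 3 ≡ 1. → (0, 1)
double: tangent at (0, 1): λ = (3·0² + 0)/(2·1) ≡ 0/2. 2⁻¹ ≡ 6 (mod 11) since 2·6 = 12 ≡ 1, so λ ≡ 0·6 ≡ 0.
  x = λ² - 0 - 0 = 0 - 0 ≡ 0; y = λ·(0 - 0) - 1 ≡ 10. → (0, 10)
add Q: (0, 10) + (9, 9). λ = (9 - 10)/(9 - 0) ≡ 10/9 mod 11. 9⁻¹ ≡ 5 (mod 11) since 9·5 = 45 ≡ 1, so λ ≡ 6.
  x = λ² - 0 - 9 = 36 - 9 ≡ 5; y = λ·(0 - 5) - 10 ≡ 4. → (5, 4)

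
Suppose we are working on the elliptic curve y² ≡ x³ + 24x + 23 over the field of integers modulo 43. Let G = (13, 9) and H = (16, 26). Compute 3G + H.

(38, 37)

First 3G:
Repeated addition: build up to 3G.
2G: tangent at (13, 9): λ = (3·13² + 24)/(2·9) ≡ 15/18. 18⁻¹ ≡ 12 (mod 43), so λ ≡ 15·12 ≡ 8.
  x = λ² - 13 - 13 = 64 - 26 ≡ 38; y = λ·(13 - 38) - 9 ≡ 6. → (38, 6)
3G: (38, 6) + (13, 9). λ = (9 - 6)/(13 - 38) ≡ 3/18 mod 43. 18⁻¹ ≡ 12 (mod 43), so λ ≡ 36.
  x = λ² - 38 - 13 = 1296 - 51 ≡ 41; y = λ·(38 - 41) - 6 ≡ 15. → (41, 15)
3G = (41, 15).
Finally 3G + H:
(41, 15) + (16, 26). λ = (26 - 15)/(16 - 41) ≡ 11/18 mod 43. 18⁻¹ ≡ 12 (mod 43), so λ ≡ 3.
  x = λ² - 41 - 16 = 9 - 57 ≡ 38; y = λ·(41 - 38) - 15 ≡ 37. → (38, 37)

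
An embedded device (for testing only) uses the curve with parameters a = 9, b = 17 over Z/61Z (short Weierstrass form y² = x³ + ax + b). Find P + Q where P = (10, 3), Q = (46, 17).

(14, 9)

(10, 3) + (46, 17). λ = (17 - 3)/(46 - 10) ≡ 14/36 mod 61. 36⁻¹ ≡ 39 (mod 61) since 36·39 = 1404 ≡ 1, so λ ≡ 58.
  x = λ² - 10 - 46 = 3364 - 56 ≡ 14; y = λ·(10 - 14) - 3 ≡ 9. → (14, 9)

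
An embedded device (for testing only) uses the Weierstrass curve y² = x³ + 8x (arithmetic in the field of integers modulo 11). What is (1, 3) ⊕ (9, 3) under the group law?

(1, 3) + (9, 3). λ = (3 - 3)/(9 - 1) ≡ 0/8 mod 11. 8⁻¹ ≡ 7 (mod 11) since 8·7 = 56 ≡ 1, so λ ≡ 0.
  x = λ² - 1 - 9 = 0 - 10 ≡ 1; y = λ·(1 - 1) - 3 ≡ 8. → (1, 8)

(1, 8)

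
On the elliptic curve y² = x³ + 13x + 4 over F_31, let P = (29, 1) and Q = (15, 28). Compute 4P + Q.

First 4P:
Repeated addition: build up to 4P.
2P: tangent at (29, 1): λ = (3·29² + 13)/(2·1) ≡ 25/2. 2⁻¹ ≡ 16 (mod 31) since 2·16 = 32 ≡ 1, so λ ≡ 25·16 ≡ 28.
  x = λ² - 29 - 29 = 784 - 58 ≡ 13; y = λ·(29 - 13) - 1 ≡ 13. → (13, 13)
3P: (13, 13) + (29, 1). λ = (1 - 13)/(29 - 13) ≡ 19/16 mod 31. 16⁻¹ ≡ 2 (mod 31) since 16·2 = 32 ≡ 1, so λ ≡ 7.
  x = λ² - 13 - 29 = 49 - 42 ≡ 7; y = λ·(13 - 7) - 13 ≡ 29. → (7, 29)
4P: (7, 29) + (29, 1). λ = (1 - 29)/(29 - 7) ≡ 3/22 mod 31. 22⁻¹ ≡ 24 (mod 31) since 22·24 = 528 ≡ 1, so λ ≡ 10.
  x = λ² - 7 - 29 = 100 - 36 ≡ 2; y = λ·(7 - 2) - 29 ≡ 21. → (2, 21)
4P = (2, 21).
Finally 4P + Q:
(2, 21) + (15, 28). λ = (28 - 21)/(15 - 2) ≡ 7/13 mod 31. 13⁻¹ ≡ 12 (mod 31) since 13·12 = 156 ≡ 1, so λ ≡ 22.
  x = λ² - 2 - 15 = 484 - 17 ≡ 2; y = λ·(2 - 2) - 21 ≡ 10. → (2, 10)

(2, 10)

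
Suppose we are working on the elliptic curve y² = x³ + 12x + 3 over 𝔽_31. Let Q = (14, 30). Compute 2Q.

(10, 10)

tangent at (14, 30): λ = (3·14² + 12)/(2·30) ≡ 11/29. 29⁻¹ ≡ 15 (mod 31) since 29·15 = 435 ≡ 1, so λ ≡ 11·15 ≡ 10.
  x = λ² - 14 - 14 = 100 - 28 ≡ 10; y = λ·(14 - 10) - 30 ≡ 10. → (10, 10)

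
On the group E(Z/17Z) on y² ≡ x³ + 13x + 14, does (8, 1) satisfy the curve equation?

yes

y² = 1² ≡ 1; x³ + 13x + 14 = 630 ≡ 1 (mod 17). 1 = 1.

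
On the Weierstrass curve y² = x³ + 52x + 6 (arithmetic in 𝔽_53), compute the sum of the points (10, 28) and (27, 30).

(10, 28) + (27, 30). λ = (30 - 28)/(27 - 10) ≡ 2/17 mod 53. 17⁻¹ ≡ 25 (mod 53), so λ ≡ 50.
  x = λ² - 10 - 27 = 2500 - 37 ≡ 25; y = λ·(10 - 25) - 28 ≡ 17. → (25, 17)

(25, 17)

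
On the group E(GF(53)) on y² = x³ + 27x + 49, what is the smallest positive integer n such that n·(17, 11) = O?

5

2P: tangent at (17, 11): λ = (3·17² + 27)/(2·11) ≡ 46/22. 22⁻¹ ≡ 41 (mod 53) since 22·41 = 902 ≡ 1, so λ ≡ 46·41 ≡ 31.
  x = λ² - 17 - 17 = 961 - 34 ≡ 26; y = λ·(17 - 26) - 11 ≡ 28. → (26, 28)
3P: (26, 28) + (17, 11). λ = (11 - 28)/(17 - 26) ≡ 36/44 mod 53. 44⁻¹ ≡ 47 (mod 53), so λ ≡ 49.
  x = λ² - 26 - 17 = 2401 - 43 ≡ 26; y = λ·(26 - 26) - 28 ≡ 25. → (26, 25)
4P: (26, 25) + (17, 11). λ = (11 - 25)/(17 - 26) ≡ 39/44 mod 53. 44⁻¹ ≡ 47 (mod 53) since 44·47 = 2068 ≡ 1, so λ ≡ 31.
  x = λ² - 26 - 17 = 961 - 43 ≡ 17; y = λ·(26 - 17) - 25 ≡ 42. → (17, 42)
5P: (17, 42) + (17, 11): same x and y₁ ≡ -y₂, so the sum is O.
5P = O, so the order is 5.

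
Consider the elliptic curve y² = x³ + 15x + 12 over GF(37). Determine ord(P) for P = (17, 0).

2

2P: (17, 0) + (17, 0): same x and y₁ ≡ -y₂, so the sum is O.
2P = O, so the order is 2.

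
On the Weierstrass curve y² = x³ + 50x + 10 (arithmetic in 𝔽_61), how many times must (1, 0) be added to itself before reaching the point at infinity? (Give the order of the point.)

2

2P: (1, 0) + (1, 0): same x and y₁ ≡ -y₂, so the sum is the point at infinity.
2P = the point at infinity, so the order is 2.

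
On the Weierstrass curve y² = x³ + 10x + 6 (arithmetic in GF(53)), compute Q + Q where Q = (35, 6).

(12, 30)

tangent at (35, 6): λ = (3·35² + 10)/(2·6) ≡ 28/12. 12⁻¹ ≡ 31 (mod 53), so λ ≡ 28·31 ≡ 20.
  x = λ² - 35 - 35 = 400 - 70 ≡ 12; y = λ·(35 - 12) - 6 ≡ 30. → (12, 30)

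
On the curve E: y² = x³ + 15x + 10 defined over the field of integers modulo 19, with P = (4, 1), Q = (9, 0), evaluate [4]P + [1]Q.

(14, 0)

First 4P:
Double-and-add on 4 = (100)₂. Start with P = (4, 1) for the leading 1-bit.
double: tangent at (4, 1): λ = (3·4² + 15)/(2·1) ≡ 6/2. 2⁻¹ ≡ 10 (mod 19), so λ ≡ 6·10 ≡ 3.
  x = λ² - 4 - 4 = 9 - 8 ≡ 1; y = λ·(4 - 1) - 1 ≡ 8. → (1, 8)
double: tangent at (1, 8): λ = (3·1² + 15)/(2·8) ≡ 18/16. 16⁻¹ ≡ 6 (mod 19) since 16·6 = 96 ≡ 1, so λ ≡ 18·6 ≡ 13.
  x = λ² - 1 - 1 = 169 - 2 ≡ 15; y = λ·(1 - 15) - 8 ≡ 0. → (15, 0)
4P = (15, 0).
Finally 4P + Q:
(15, 0) + (9, 0). λ = (0 - 0)/(9 - 15) ≡ 0/13 mod 19. 13⁻¹ ≡ 3 (mod 19), so λ ≡ 0.
  x = λ² - 15 - 9 = 0 - 24 ≡ 14; y = λ·(15 - 14) - 0 ≡ 0. → (14, 0)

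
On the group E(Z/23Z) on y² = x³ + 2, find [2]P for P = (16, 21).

(9, 15)

tangent at (16, 21): λ = (3·16² + 0)/(2·21) ≡ 9/19. 19⁻¹ ≡ 17 (mod 23), so λ ≡ 9·17 ≡ 15.
  x = λ² - 16 - 16 = 225 - 32 ≡ 9; y = λ·(16 - 9) - 21 ≡ 15. → (9, 15)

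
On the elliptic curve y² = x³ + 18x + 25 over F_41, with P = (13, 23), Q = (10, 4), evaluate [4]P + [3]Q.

First 4P:
Double-and-add on 4 = (100)₂. Start with P = (13, 23) for the leading 1-bit.
double: tangent at (13, 23): λ = (3·13² + 18)/(2·23) ≡ 33/5. 5⁻¹ ≡ 33 (mod 41) since 5·33 = 165 ≡ 1, so λ ≡ 33·33 ≡ 23.
  x = λ² - 13 - 13 = 529 - 26 ≡ 11; y = λ·(13 - 11) - 23 ≡ 23. → (11, 23)
double: tangent at (11, 23): λ = (3·11² + 18)/(2·23) ≡ 12/5. 5⁻¹ ≡ 33 (mod 41) since 5·33 = 165 ≡ 1, so λ ≡ 12·33 ≡ 27.
  x = λ² - 11 - 11 = 729 - 22 ≡ 10; y = λ·(11 - 10) - 23 ≡ 4. → (10, 4)
4P = (10, 4).
Next 3Q:
Repeated addition: build up to 3Q.
2Q: tangent at (10, 4): λ = (3·10² + 18)/(2·4) ≡ 31/8. 8⁻¹ ≡ 36 (mod 41), so λ ≡ 31·36 ≡ 9.
  x = λ² - 10 - 10 = 81 - 20 ≡ 20; y = λ·(10 - 20) - 4 ≡ 29. → (20, 29)
3Q: (20, 29) + (10, 4). λ = (4 - 29)/(10 - 20) ≡ 16/31 mod 41. 31⁻¹ ≡ 4 (mod 41), so λ ≡ 23.
  x = λ² - 20 - 10 = 529 - 30 ≡ 7; y = λ·(20 - 7) - 29 ≡ 24. → (7, 24)
3Q = (7, 24).
Finally 4P + 3Q:
(10, 4) + (7, 24). λ = (24 - 4)/(7 - 10) ≡ 20/38 mod 41. 38⁻¹ ≡ 27 (mod 41), so λ ≡ 7.
  x = λ² - 10 - 7 = 49 - 17 ≡ 32; y = λ·(10 - 32) - 4 ≡ 6. → (32, 6)

(32, 6)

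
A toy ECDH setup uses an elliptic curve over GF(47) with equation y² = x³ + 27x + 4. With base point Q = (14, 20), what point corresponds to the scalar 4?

Double-and-add on 4 = (100)₂. Start with Q = (14, 20) for the leading 1-bit.
double: tangent at (14, 20): λ = (3·14² + 27)/(2·20) ≡ 4/40. 40⁻¹ ≡ 20 (mod 47) since 40·20 = 800 ≡ 1, so λ ≡ 4·20 ≡ 33.
  x = λ² - 14 - 14 = 1089 - 28 ≡ 27; y = λ·(14 - 27) - 20 ≡ 21. → (27, 21)
double: tangent at (27, 21): λ = (3·27² + 27)/(2·21) ≡ 5/42. 42⁻¹ ≡ 28 (mod 47) since 42·28 = 1176 ≡ 1, so λ ≡ 5·28 ≡ 46.
  x = λ² - 27 - 27 = 2116 - 54 ≡ 41; y = λ·(27 - 41) - 21 ≡ 40. → (41, 40)

(41, 40)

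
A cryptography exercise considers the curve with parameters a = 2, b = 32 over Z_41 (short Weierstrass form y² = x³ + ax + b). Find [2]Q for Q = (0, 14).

(9, 0)

tangent at (0, 14): λ = (3·0² + 2)/(2·14) ≡ 2/28. 28⁻¹ ≡ 22 (mod 41), so λ ≡ 2·22 ≡ 3.
  x = λ² - 0 - 0 = 9 - 0 ≡ 9; y = λ·(0 - 9) - 14 ≡ 0. → (9, 0)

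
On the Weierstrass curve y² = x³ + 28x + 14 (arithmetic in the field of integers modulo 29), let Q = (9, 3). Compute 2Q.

(17, 3)

tangent at (9, 3): λ = (3·9² + 28)/(2·3) ≡ 10/6. 6⁻¹ ≡ 5 (mod 29) since 6·5 = 30 ≡ 1, so λ ≡ 10·5 ≡ 21.
  x = λ² - 9 - 9 = 441 - 18 ≡ 17; y = λ·(9 - 17) - 3 ≡ 3. → (17, 3)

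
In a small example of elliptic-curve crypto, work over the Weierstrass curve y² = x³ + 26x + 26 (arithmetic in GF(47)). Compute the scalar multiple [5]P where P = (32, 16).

Repeated addition: build up to 5P.
2P: tangent at (32, 16): λ = (3·32² + 26)/(2·16) ≡ 43/32. 32⁻¹ ≡ 25 (mod 47) since 32·25 = 800 ≡ 1, so λ ≡ 43·25 ≡ 41.
  x = λ² - 32 - 32 = 1681 - 64 ≡ 19; y = λ·(32 - 19) - 16 ≡ 0. → (19, 0)
3P: (19, 0) + (32, 16). λ = (16 - 0)/(32 - 19) ≡ 16/13 mod 47. 13⁻¹ ≡ 29 (mod 47) since 13·29 = 377 ≡ 1, so λ ≡ 41.
  x = λ² - 19 - 32 = 1681 - 51 ≡ 32; y = λ·(19 - 32) - 0 ≡ 31. → (32, 31)
4P: (32, 31) + (32, 16): same x and y₁ ≡ -y₂, so the sum is O.
5P: O + (32, 16) = (32, 16) (identity).

(32, 16)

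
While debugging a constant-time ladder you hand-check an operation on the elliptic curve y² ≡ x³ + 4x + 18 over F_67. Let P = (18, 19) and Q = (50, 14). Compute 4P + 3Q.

(25, 20)

First 4P:
Double-and-add on 4 = (100)₂. Start with P = (18, 19) for the leading 1-bit.
double: tangent at (18, 19): λ = (3·18² + 4)/(2·19) ≡ 38/38. 38⁻¹ ≡ 30 (mod 67), so λ ≡ 38·30 ≡ 1.
  x = λ² - 18 - 18 = 1 - 36 ≡ 32; y = λ·(18 - 32) - 19 ≡ 34. → (32, 34)
double: tangent at (32, 34): λ = (3·32² + 4)/(2·34) ≡ 61/1. 1⁻¹ ≡ 1 (mod 67) since 1·1 = 1 ≡ 1, so λ ≡ 61·1 ≡ 61.
  x = λ² - 32 - 32 = 3721 - 64 ≡ 39; y = λ·(32 - 39) - 34 ≡ 8. → (39, 8)
4P = (39, 8).
Next 3Q:
Repeated addition: build up to 3Q.
2Q: tangent at (50, 14): λ = (3·50² + 4)/(2·14) ≡ 0/28. 28⁻¹ ≡ 12 (mod 67) since 28·12 = 336 ≡ 1, so λ ≡ 0·12 ≡ 0.
  x = λ² - 50 - 50 = 0 - 100 ≡ 34; y = λ·(50 - 34) - 14 ≡ 53. → (34, 53)
3Q: (34, 53) + (50, 14). λ = (14 - 53)/(50 - 34) ≡ 28/16 mod 67. 16⁻¹ ≡ 21 (mod 67), so λ ≡ 52.
  x = λ² - 34 - 50 = 2704 - 84 ≡ 7; y = λ·(34 - 7) - 53 ≡ 11. → (7, 11)
3Q = (7, 11).
Finally 4P + 3Q:
(39, 8) + (7, 11). λ = (11 - 8)/(7 - 39) ≡ 3/35 mod 67. 35⁻¹ ≡ 23 (mod 67) since 35·23 = 805 ≡ 1, so λ ≡ 2.
  x = λ² - 39 - 7 = 4 - 46 ≡ 25; y = λ·(39 - 25) - 8 ≡ 20. → (25, 20)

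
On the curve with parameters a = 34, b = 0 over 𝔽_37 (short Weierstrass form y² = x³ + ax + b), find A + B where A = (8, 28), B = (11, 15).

(8, 9)

(8, 28) + (11, 15). λ = (15 - 28)/(11 - 8) ≡ 24/3 mod 37. 3⁻¹ ≡ 25 (mod 37), so λ ≡ 8.
  x = λ² - 8 - 11 = 64 - 19 ≡ 8; y = λ·(8 - 8) - 28 ≡ 9. → (8, 9)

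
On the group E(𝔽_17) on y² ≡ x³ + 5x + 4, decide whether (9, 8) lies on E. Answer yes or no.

yes

y² = 8² ≡ 13; x³ + 5x + 4 = 778 ≡ 13 (mod 17). 13 = 13.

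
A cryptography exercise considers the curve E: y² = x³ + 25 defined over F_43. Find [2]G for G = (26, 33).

tangent at (26, 33): λ = (3·26² + 0)/(2·33) ≡ 7/23. 23⁻¹ ≡ 15 (mod 43) since 23·15 = 345 ≡ 1, so λ ≡ 7·15 ≡ 19.
  x = λ² - 26 - 26 = 361 - 52 ≡ 8; y = λ·(26 - 8) - 33 ≡ 8. → (8, 8)

(8, 8)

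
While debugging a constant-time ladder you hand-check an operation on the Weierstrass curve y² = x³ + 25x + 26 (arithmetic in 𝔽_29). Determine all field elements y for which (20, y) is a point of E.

0

x³ + 25x + 26 = 8526 ≡ 0 (mod 29).
Only y = 0 satisfies y² ≡ 0.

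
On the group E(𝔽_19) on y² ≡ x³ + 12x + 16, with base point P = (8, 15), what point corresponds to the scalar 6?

(7, 5)

Repeated addition: build up to 6P.
2P: tangent at (8, 15): λ = (3·8² + 12)/(2·15) ≡ 14/11. 11⁻¹ ≡ 7 (mod 19) since 11·7 = 77 ≡ 1, so λ ≡ 14·7 ≡ 3.
  x = λ² - 8 - 8 = 9 - 16 ≡ 12; y = λ·(8 - 12) - 15 ≡ 11. → (12, 11)
3P: (12, 11) + (8, 15). λ = (15 - 11)/(8 - 12) ≡ 4/15 mod 19. 15⁻¹ ≡ 14 (mod 19), so λ ≡ 18.
  x = λ² - 12 - 8 = 324 - 20 ≡ 0; y = λ·(12 - 0) - 11 ≡ 15. → (0, 15)
4P: (0, 15) + (8, 15). λ = (15 - 15)/(8 - 0) ≡ 0/8 mod 19. 8⁻¹ ≡ 12 (mod 19), so λ ≡ 0.
  x = λ² - 0 - 8 = 0 - 8 ≡ 11; y = λ·(0 - 11) - 15 ≡ 4. → (11, 4)
5P: (11, 4) + (8, 15). λ = (15 - 4)/(8 - 11) ≡ 11/16 mod 19. 16⁻¹ ≡ 6 (mod 19) since 16·6 = 96 ≡ 1, so λ ≡ 9.
  x = λ² - 11 - 8 = 81 - 19 ≡ 5; y = λ·(11 - 5) - 4 ≡ 12. → (5, 12)
6P: (5, 12) + (8, 15). λ = (15 - 12)/(8 - 5) ≡ 3/3 mod 19. 3⁻¹ ≡ 13 (mod 19) since 3·13 = 39 ≡ 1, so λ ≡ 1.
  x = λ² - 5 - 8 = 1 - 13 ≡ 7; y = λ·(5 - 7) - 12 ≡ 5. → (7, 5)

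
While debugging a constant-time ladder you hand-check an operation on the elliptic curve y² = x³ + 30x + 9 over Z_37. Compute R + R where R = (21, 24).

(28, 3)

tangent at (21, 24): λ = (3·21² + 30)/(2·24) ≡ 21/11. 11⁻¹ ≡ 27 (mod 37) since 11·27 = 297 ≡ 1, so λ ≡ 21·27 ≡ 12.
  x = λ² - 21 - 21 = 144 - 42 ≡ 28; y = λ·(21 - 28) - 24 ≡ 3. → (28, 3)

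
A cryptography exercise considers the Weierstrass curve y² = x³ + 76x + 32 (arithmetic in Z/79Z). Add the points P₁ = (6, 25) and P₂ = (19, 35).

(20, 25)

(6, 25) + (19, 35). λ = (35 - 25)/(19 - 6) ≡ 10/13 mod 79. 13⁻¹ ≡ 73 (mod 79) since 13·73 = 949 ≡ 1, so λ ≡ 19.
  x = λ² - 6 - 19 = 361 - 25 ≡ 20; y = λ·(6 - 20) - 25 ≡ 25. → (20, 25)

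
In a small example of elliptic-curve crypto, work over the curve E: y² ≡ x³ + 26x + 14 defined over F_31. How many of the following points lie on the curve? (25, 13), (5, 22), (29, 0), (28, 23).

2

(25, 13): 13² ≡ 14, rhs ≡ 14 → on.
(5, 22): 22² ≡ 19, rhs ≡ 21 → off.
(29, 0): 0² ≡ 0, rhs ≡ 16 → off.
(28, 23): 23² ≡ 2, rhs ≡ 2 → on.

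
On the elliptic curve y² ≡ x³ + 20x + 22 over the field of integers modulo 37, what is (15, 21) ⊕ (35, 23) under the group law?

(34, 3)

(15, 21) + (35, 23). λ = (23 - 21)/(35 - 15) ≡ 2/20 mod 37. 20⁻¹ ≡ 13 (mod 37), so λ ≡ 26.
  x = λ² - 15 - 35 = 676 - 50 ≡ 34; y = λ·(15 - 34) - 21 ≡ 3. → (34, 3)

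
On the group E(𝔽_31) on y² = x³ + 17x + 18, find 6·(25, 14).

(27, 17)

Write G = (25, 14).
Repeated addition: build up to 6G.
2G: tangent at (25, 14): λ = (3·25² + 17)/(2·14) ≡ 1/28. 28⁻¹ ≡ 10 (mod 31), so λ ≡ 1·10 ≡ 10.
  x = λ² - 25 - 25 = 100 - 50 ≡ 19; y = λ·(25 - 19) - 14 ≡ 15. → (19, 15)
3G: (19, 15) + (25, 14). λ = (14 - 15)/(25 - 19) ≡ 30/6 mod 31. 6⁻¹ ≡ 26 (mod 31), so λ ≡ 5.
  x = λ² - 19 - 25 = 25 - 44 ≡ 12; y = λ·(19 - 12) - 15 ≡ 20. → (12, 20)
4G: (12, 20) + (25, 14). λ = (14 - 20)/(25 - 12) ≡ 25/13 mod 31. 13⁻¹ ≡ 12 (mod 31), so λ ≡ 21.
  x = λ² - 12 - 25 = 441 - 37 ≡ 1; y = λ·(12 - 1) - 20 ≡ 25. → (1, 25)
5G: (1, 25) + (25, 14). λ = (14 - 25)/(25 - 1) ≡ 20/24 mod 31. 24⁻¹ ≡ 22 (mod 31) since 24·22 = 528 ≡ 1, so λ ≡ 6.
  x = λ² - 1 - 25 = 36 - 26 ≡ 10; y = λ·(1 - 10) - 25 ≡ 14. → (10, 14)
6G: (10, 14) + (25, 14). λ = (14 - 14)/(25 - 10) ≡ 0/15 mod 31. 15⁻¹ ≡ 29 (mod 31) since 15·29 = 435 ≡ 1, so λ ≡ 0.
  x = λ² - 10 - 25 = 0 - 35 ≡ 27; y = λ·(10 - 27) - 14 ≡ 17. → (27, 17)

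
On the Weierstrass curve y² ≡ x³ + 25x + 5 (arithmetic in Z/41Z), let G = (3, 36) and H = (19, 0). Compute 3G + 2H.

First 3G:
Repeated addition: build up to 3G.
2G: tangent at (3, 36): λ = (3·3² + 25)/(2·36) ≡ 11/31. 31⁻¹ ≡ 4 (mod 41), so λ ≡ 11·4 ≡ 3.
  x = λ² - 3 - 3 = 9 - 6 ≡ 3; y = λ·(3 - 3) - 36 ≡ 5. → (3, 5)
3G: (3, 5) + (3, 36): same x and y₁ ≡ -y₂, so the sum is ∞.
3G = ∞.
Next 2H:
Repeated addition: build up to 2H.
2H: (19, 0) + (19, 0): same x and y₁ ≡ -y₂, so the sum is ∞.
2H = ∞.
Finally 3G + 2H:
∞ + ∞ = ∞ (identity).

O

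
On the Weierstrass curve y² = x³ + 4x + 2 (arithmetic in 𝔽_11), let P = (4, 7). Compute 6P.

O

Repeated addition: build up to 6P.
2P: tangent at (4, 7): λ = (3·4² + 4)/(2·7) ≡ 8/3. 3⁻¹ ≡ 4 (mod 11) since 3·4 = 12 ≡ 1, so λ ≡ 8·4 ≡ 10.
  x = λ² - 4 - 4 = 100 - 8 ≡ 4; y = λ·(4 - 4) - 7 ≡ 4. → (4, 4)
3P: (4, 4) + (4, 7): same x and y₁ ≡ -y₂, so the sum is 𝒪.
4P: 𝒪 + (4, 7) = (4, 7) (identity).
5P: tangent at (4, 7): λ = (3·4² + 4)/(2·7) ≡ 8/3. 3⁻¹ ≡ 4 (mod 11) since 3·4 = 12 ≡ 1, so λ ≡ 8·4 ≡ 10.
  x = λ² - 4 - 4 = 100 - 8 ≡ 4; y = λ·(4 - 4) - 7 ≡ 4. → (4, 4)
6P: (4, 4) + (4, 7): same x and y₁ ≡ -y₂, so the sum is 𝒪.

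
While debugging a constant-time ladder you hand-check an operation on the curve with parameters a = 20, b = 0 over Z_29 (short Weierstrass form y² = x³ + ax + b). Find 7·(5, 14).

(24, 6)

Write Q = (5, 14).
Double-and-add on 7 = (111)₂. Start with Q = (5, 14) for the leading 1-bit.
double: tangent at (5, 14): λ = (3·5² + 20)/(2·14) ≡ 8/28. 28⁻¹ ≡ 28 (mod 29), so λ ≡ 8·28 ≡ 21.
  x = λ² - 5 - 5 = 441 - 10 ≡ 25; y = λ·(5 - 25) - 14 ≡ 1. → (25, 1)
add Q: (25, 1) + (5, 14). λ = (14 - 1)/(5 - 25) ≡ 13/9 mod 29. 9⁻¹ ≡ 13 (mod 29), so λ ≡ 24.
  x = λ² - 25 - 5 = 576 - 30 ≡ 24; y = λ·(25 - 24) - 1 ≡ 23. → (24, 23)
double: tangent at (24, 23): λ = (3·24² + 20)/(2·23) ≡ 8/17. 17⁻¹ ≡ 12 (mod 29), so λ ≡ 8·12 ≡ 9.
  x = λ² - 24 - 24 = 81 - 48 ≡ 4; y = λ·(24 - 4) - 23 ≡ 12. → (4, 12)
add Q: (4, 12) + (5, 14). λ = (14 - 12)/(5 - 4) ≡ 2/1 mod 29. 1⁻¹ ≡ 1 (mod 29) since 1·1 = 1 ≡ 1, so λ ≡ 2.
  x = λ² - 4 - 5 = 4 - 9 ≡ 24; y = λ·(4 - 24) - 12 ≡ 6. → (24, 6)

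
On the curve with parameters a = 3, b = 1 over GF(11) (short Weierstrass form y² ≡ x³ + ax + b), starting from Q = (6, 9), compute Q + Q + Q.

(0, 10)

Repeated addition: build up to 3Q.
2Q: tangent at (6, 9): λ = (3·6² + 3)/(2·9) ≡ 1/7. 7⁻¹ ≡ 8 (mod 11), so λ ≡ 1·8 ≡ 8.
  x = λ² - 6 - 6 = 64 - 12 ≡ 8; y = λ·(6 - 8) - 9 ≡ 8. → (8, 8)
3Q: (8, 8) + (6, 9). λ = (9 - 8)/(6 - 8) ≡ 1/9 mod 11. 9⁻¹ ≡ 5 (mod 11) since 9·5 = 45 ≡ 1, so λ ≡ 5.
  x = λ² - 8 - 6 = 25 - 14 ≡ 0; y = λ·(8 - 0) - 8 ≡ 10. → (0, 10)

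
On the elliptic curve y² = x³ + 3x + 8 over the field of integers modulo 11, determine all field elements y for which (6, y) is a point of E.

x³ + 3x + 8 = 242 ≡ 0 (mod 11).
Only y = 0 satisfies y² ≡ 0.

0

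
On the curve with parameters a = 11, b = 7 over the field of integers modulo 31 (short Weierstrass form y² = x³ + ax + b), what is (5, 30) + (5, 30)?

tangent at (5, 30): λ = (3·5² + 11)/(2·30) ≡ 24/29. 29⁻¹ ≡ 15 (mod 31), so λ ≡ 24·15 ≡ 19.
  x = λ² - 5 - 5 = 361 - 10 ≡ 10; y = λ·(5 - 10) - 30 ≡ 30. → (10, 30)

(10, 30)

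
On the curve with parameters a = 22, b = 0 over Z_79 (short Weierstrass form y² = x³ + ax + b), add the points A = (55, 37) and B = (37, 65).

(6, 36)

(55, 37) + (37, 65). λ = (65 - 37)/(37 - 55) ≡ 28/61 mod 79. 61⁻¹ ≡ 57 (mod 79) since 61·57 = 3477 ≡ 1, so λ ≡ 16.
  x = λ² - 55 - 37 = 256 - 92 ≡ 6; y = λ·(55 - 6) - 37 ≡ 36. → (6, 36)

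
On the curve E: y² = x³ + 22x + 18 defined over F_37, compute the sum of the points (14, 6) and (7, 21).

(7, 16)

(14, 6) + (7, 21). λ = (21 - 6)/(7 - 14) ≡ 15/30 mod 37. 30⁻¹ ≡ 21 (mod 37) since 30·21 = 630 ≡ 1, so λ ≡ 19.
  x = λ² - 14 - 7 = 361 - 21 ≡ 7; y = λ·(14 - 7) - 6 ≡ 16. → (7, 16)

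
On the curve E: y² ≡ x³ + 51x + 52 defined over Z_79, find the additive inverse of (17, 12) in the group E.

(17, 67)

-(17, 12) = (17, -12 mod 79) = (17, 67).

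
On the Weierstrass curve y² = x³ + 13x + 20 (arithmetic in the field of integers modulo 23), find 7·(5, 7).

Write P = (5, 7).
Repeated addition: build up to 7P.
2P: tangent at (5, 7): λ = (3·5² + 13)/(2·7) ≡ 19/14. 14⁻¹ ≡ 5 (mod 23), so λ ≡ 19·5 ≡ 3.
  x = λ² - 5 - 5 = 9 - 10 ≡ 22; y = λ·(5 - 22) - 7 ≡ 11. → (22, 11)
3P: (22, 11) + (5, 7). λ = (7 - 11)/(5 - 22) ≡ 19/6 mod 23. 6⁻¹ ≡ 4 (mod 23), so λ ≡ 7.
  x = λ² - 22 - 5 = 49 - 27 ≡ 22; y = λ·(22 - 22) - 11 ≡ 12. → (22, 12)
4P: (22, 12) + (5, 7). λ = (7 - 12)/(5 - 22) ≡ 18/6 mod 23. 6⁻¹ ≡ 4 (mod 23), so λ ≡ 3.
  x = λ² - 22 - 5 = 9 - 27 ≡ 5; y = λ·(22 - 5) - 12 ≡ 16. → (5, 16)
5P: (5, 16) + (5, 7): same x and y₁ ≡ -y₂, so the sum is O.
6P: O + (5, 7) = (5, 7) (identity).
7P: tangent at (5, 7): λ = (3·5² + 13)/(2·7) ≡ 19/14. 14⁻¹ ≡ 5 (mod 23) since 14·5 = 70 ≡ 1, so λ ≡ 19·5 ≡ 3.
  x = λ² - 5 - 5 = 9 - 10 ≡ 22; y = λ·(5 - 22) - 7 ≡ 11. → (22, 11)

(22, 11)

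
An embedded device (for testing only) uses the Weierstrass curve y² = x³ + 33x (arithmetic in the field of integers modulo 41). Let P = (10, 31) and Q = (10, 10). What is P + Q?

O

The two points share x = 10 and their y-coordinates satisfy 31 + 10 ≡ 0 (mod 41), so they are inverses. Their sum is ∞.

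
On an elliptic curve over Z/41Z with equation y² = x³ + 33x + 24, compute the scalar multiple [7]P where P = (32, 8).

(17, 39)

Repeated addition: build up to 7P.
2P: tangent at (32, 8): λ = (3·32² + 33)/(2·8) ≡ 30/16. 16⁻¹ ≡ 18 (mod 41), so λ ≡ 30·18 ≡ 7.
  x = λ² - 32 - 32 = 49 - 64 ≡ 26; y = λ·(32 - 26) - 8 ≡ 34. → (26, 34)
3P: (26, 34) + (32, 8). λ = (8 - 34)/(32 - 26) ≡ 15/6 mod 41. 6⁻¹ ≡ 7 (mod 41) since 6·7 = 42 ≡ 1, so λ ≡ 23.
  x = λ² - 26 - 32 = 529 - 58 ≡ 20; y = λ·(26 - 20) - 34 ≡ 22. → (20, 22)
4P: (20, 22) + (32, 8). λ = (8 - 22)/(32 - 20) ≡ 27/12 mod 41. 12⁻¹ ≡ 24 (mod 41) since 12·24 = 288 ≡ 1, so λ ≡ 33.
  x = λ² - 20 - 32 = 1089 - 52 ≡ 12; y = λ·(20 - 12) - 22 ≡ 37. → (12, 37)
5P: (12, 37) + (32, 8). λ = (8 - 37)/(32 - 12) ≡ 12/20 mod 41. 20⁻¹ ≡ 39 (mod 41) since 20·39 = 780 ≡ 1, so λ ≡ 17.
  x = λ² - 12 - 32 = 289 - 44 ≡ 40; y = λ·(12 - 40) - 37 ≡ 20. → (40, 20)
6P: (40, 20) + (32, 8). λ = (8 - 20)/(32 - 40) ≡ 29/33 mod 41. 33⁻¹ ≡ 5 (mod 41), so λ ≡ 22.
  x = λ² - 40 - 32 = 484 - 72 ≡ 2; y = λ·(40 - 2) - 20 ≡ 37. → (2, 37)
7P: (2, 37) + (32, 8). λ = (8 - 37)/(32 - 2) ≡ 12/30 mod 41. 30⁻¹ ≡ 26 (mod 41) since 30·26 = 780 ≡ 1, so λ ≡ 25.
  x = λ² - 2 - 32 = 625 - 34 ≡ 17; y = λ·(2 - 17) - 37 ≡ 39. → (17, 39)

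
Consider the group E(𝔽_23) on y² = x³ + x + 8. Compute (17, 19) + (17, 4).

The two points share x = 17 and their y-coordinates satisfy 19 + 4 ≡ 0 (mod 23), so they are inverses. Their sum is ∞.

O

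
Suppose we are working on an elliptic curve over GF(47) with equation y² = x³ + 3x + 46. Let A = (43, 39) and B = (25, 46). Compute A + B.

(35, 31)

(43, 39) + (25, 46). λ = (46 - 39)/(25 - 43) ≡ 7/29 mod 47. 29⁻¹ ≡ 13 (mod 47), so λ ≡ 44.
  x = λ² - 43 - 25 = 1936 - 68 ≡ 35; y = λ·(43 - 35) - 39 ≡ 31. → (35, 31)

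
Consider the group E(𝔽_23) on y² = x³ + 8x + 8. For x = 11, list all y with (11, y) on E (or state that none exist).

x³ + 8x + 8 = 1427 ≡ 1 (mod 23).
Square roots of 1 mod 23: 1 and 22 (since 1² = 1 ≡ 1).

1, 22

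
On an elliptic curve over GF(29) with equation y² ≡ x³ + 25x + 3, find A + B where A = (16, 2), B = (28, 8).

(16, 2) + (28, 8). λ = (8 - 2)/(28 - 16) ≡ 6/12 mod 29. 12⁻¹ ≡ 17 (mod 29), so λ ≡ 15.
  x = λ² - 16 - 28 = 225 - 44 ≡ 7; y = λ·(16 - 7) - 2 ≡ 17. → (7, 17)

(7, 17)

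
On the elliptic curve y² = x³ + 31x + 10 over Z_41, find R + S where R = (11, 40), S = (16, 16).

(11, 40) + (16, 16). λ = (16 - 40)/(16 - 11) ≡ 17/5 mod 41. 5⁻¹ ≡ 33 (mod 41) since 5·33 = 165 ≡ 1, so λ ≡ 28.
  x = λ² - 11 - 16 = 784 - 27 ≡ 19; y = λ·(11 - 19) - 40 ≡ 23. → (19, 23)

(19, 23)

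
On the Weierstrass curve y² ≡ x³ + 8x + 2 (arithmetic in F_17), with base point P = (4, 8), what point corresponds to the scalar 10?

Double-and-add on 10 = (1010)₂. Start with P = (4, 8) for the leading 1-bit.
double: tangent at (4, 8): λ = (3·4² + 8)/(2·8) ≡ 5/16. 16⁻¹ ≡ 16 (mod 17), so λ ≡ 5·16 ≡ 12.
  x = λ² - 4 - 4 = 144 - 8 ≡ 0; y = λ·(4 - 0) - 8 ≡ 6. → (0, 6)
double: tangent at (0, 6): λ = (3·0² + 8)/(2·6) ≡ 8/12. 12⁻¹ ≡ 10 (mod 17), so λ ≡ 8·10 ≡ 12.
  x = λ² - 0 - 0 = 144 - 0 ≡ 8; y = λ·(0 - 8) - 6 ≡ 0. → (8, 0)
add P: (8, 0) + (4, 8). λ = (8 - 0)/(4 - 8) ≡ 8/13 mod 17. 13⁻¹ ≡ 4 (mod 17), so λ ≡ 15.
  x = λ² - 8 - 4 = 225 - 12 ≡ 9; y = λ·(8 - 9) - 0 ≡ 2. → (9, 2)
double: tangent at (9, 2): λ = (3·9² + 8)/(2·2) ≡ 13/4. 4⁻¹ ≡ 13 (mod 17), so λ ≡ 13·13 ≡ 16.
  x = λ² - 9 - 9 = 256 - 18 ≡ 0; y = λ·(9 - 0) - 2 ≡ 6. → (0, 6)

(0, 6)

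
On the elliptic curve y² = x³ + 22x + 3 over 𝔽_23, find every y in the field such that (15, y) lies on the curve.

none

x³ + 22x + 3 = 3708 ≡ 5 (mod 23).
5 is a non-residue mod 23; no y exists.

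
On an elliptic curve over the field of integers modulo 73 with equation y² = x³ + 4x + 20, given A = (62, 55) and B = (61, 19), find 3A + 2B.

(47, 15)

First 3A:
Repeated addition: build up to 3A.
2A: tangent at (62, 55): λ = (3·62² + 4)/(2·55) ≡ 2/37. 37⁻¹ ≡ 2 (mod 73), so λ ≡ 2·2 ≡ 4.
  x = λ² - 62 - 62 = 16 - 124 ≡ 38; y = λ·(62 - 38) - 55 ≡ 41. → (38, 41)
3A: (38, 41) + (62, 55). λ = (55 - 41)/(62 - 38) ≡ 14/24 mod 73. 24⁻¹ ≡ 70 (mod 73) since 24·70 = 1680 ≡ 1, so λ ≡ 31.
  x = λ² - 38 - 62 = 961 - 100 ≡ 58; y = λ·(38 - 58) - 41 ≡ 69. → (58, 69)
3A = (58, 69).
Next 2B:
Repeated addition: build up to 2B.
2B: tangent at (61, 19): λ = (3·61² + 4)/(2·19) ≡ 71/38. 38⁻¹ ≡ 25 (mod 73), so λ ≡ 71·25 ≡ 23.
  x = λ² - 61 - 61 = 529 - 122 ≡ 42; y = λ·(61 - 42) - 19 ≡ 53. → (42, 53)
2B = (42, 53).
Finally 3A + 2B:
(58, 69) + (42, 53). λ = (53 - 69)/(42 - 58) ≡ 57/57 mod 73. 57⁻¹ ≡ 41 (mod 73), so λ ≡ 1.
  x = λ² - 58 - 42 = 1 - 100 ≡ 47; y = λ·(58 - 47) - 69 ≡ 15. → (47, 15)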